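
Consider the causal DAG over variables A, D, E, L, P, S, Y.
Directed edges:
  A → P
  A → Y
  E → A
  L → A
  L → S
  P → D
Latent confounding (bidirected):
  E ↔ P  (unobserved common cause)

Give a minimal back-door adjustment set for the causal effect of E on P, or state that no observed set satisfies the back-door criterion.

desc(E)\{E}={A,D,P,Y}; candidates ⊆ {L,S}.
E↔P: latent back-door arc(s) into E.
size 0: {}; under {} E still reaches {D,P} ∋ P.
size 1: {L}, {S}; under {L} E still reaches {D,P} ∋ P.
size 2: {L,S}; under {L,S} E still reaches {D,P} ∋ P.
E↔P cannot be blocked by any observed set — no back-door set.

E→P: no observed back-door set.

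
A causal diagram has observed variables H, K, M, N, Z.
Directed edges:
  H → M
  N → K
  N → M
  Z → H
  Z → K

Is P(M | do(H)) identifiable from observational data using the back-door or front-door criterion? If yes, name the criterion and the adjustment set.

desc(H)\{H}={M}; candidates ⊆ {K,N,Z}.
∅: H⊥M given ∅ in G with H→· removed — back-door holds.
P(M|do(H)) = P(M|H) — no adjustment needed.

P(M|do(H)): backdoor, adjust for ∅.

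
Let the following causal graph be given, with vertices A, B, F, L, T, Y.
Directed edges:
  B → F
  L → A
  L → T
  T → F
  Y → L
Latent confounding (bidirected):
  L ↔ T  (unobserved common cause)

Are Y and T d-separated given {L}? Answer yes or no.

Bayes-Ball from Y | {L} reaches {F,T}.
T ∈ reach(Y|{L}) ⇒ Y ⊥̸ T | {L}.

No — Y and T are d-connected given {L}.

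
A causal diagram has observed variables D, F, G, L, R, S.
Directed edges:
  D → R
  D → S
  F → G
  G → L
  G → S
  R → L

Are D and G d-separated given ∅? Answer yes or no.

Bayes-Ball from D | ∅ reaches {L,R,S}.
G ∉ reach(D|∅) ⇒ D ⊥ G | ∅.

Yes — D ⊥ G | ∅.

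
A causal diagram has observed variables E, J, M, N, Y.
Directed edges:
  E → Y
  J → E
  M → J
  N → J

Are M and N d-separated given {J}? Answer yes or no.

Bayes-Ball from M | {J} reaches {N}.
N ∈ reach(M|{J}) ⇒ M ⊥̸ N | {J}.

No — M and N are d-connected given {J}.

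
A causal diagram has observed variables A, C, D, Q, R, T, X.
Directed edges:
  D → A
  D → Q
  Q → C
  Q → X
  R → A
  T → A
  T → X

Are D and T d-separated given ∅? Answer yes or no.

Yes — D ⊥ T | ∅.

Bayes-Ball from D | ∅ reaches {A,C,Q,X}.
T ∉ reach(D|∅) ⇒ D ⊥ T | ∅.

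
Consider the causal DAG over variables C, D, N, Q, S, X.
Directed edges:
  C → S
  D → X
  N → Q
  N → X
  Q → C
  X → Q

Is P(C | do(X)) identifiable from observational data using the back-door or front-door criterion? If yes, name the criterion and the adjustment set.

desc(X)\{X}={C,Q,S}; candidates ⊆ {D,N}.
size 0: {}; under {} X still reaches {C,D,N,Q,S} ∋ C.
{N}: X⊥C given {N} in G with X→· removed — back-door holds.
P(C|do(X)) = Σ_{N} P(C|X,N)·P(N).

P(C|do(X)): backdoor, adjust for {N}.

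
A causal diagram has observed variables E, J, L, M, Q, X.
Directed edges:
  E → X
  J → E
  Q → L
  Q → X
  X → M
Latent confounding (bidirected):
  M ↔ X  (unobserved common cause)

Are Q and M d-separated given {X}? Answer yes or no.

Bayes-Ball from Q | {X} reaches {E,J,L,M}.
M ∈ reach(Q|{X}) ⇒ Q ⊥̸ M | {X}.

No — Q and M are d-connected given {X}.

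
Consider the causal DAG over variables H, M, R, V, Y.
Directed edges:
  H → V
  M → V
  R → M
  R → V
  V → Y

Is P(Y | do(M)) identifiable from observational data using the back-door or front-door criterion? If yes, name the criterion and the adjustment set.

desc(M)\{M}={V,Y}; candidates ⊆ {H,R}.
size 0: {}; under {} M still reaches {R,V,Y} ∋ Y.
{R}: M⊥Y given {R} in G with M→· removed — back-door holds.
P(Y|do(M)) = Σ_{R} P(Y|M,R)·P(R).

P(Y|do(M)): backdoor, adjust for {R}.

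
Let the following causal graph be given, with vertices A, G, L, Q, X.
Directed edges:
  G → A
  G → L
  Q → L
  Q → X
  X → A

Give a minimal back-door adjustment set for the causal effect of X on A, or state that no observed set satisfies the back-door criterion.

desc(X)\{X}={A}; candidates ⊆ {G,L,Q}.
∅: X⊥A given ∅ in G with X→· removed — back-door holds.

X→A: minimal back-door set ∅.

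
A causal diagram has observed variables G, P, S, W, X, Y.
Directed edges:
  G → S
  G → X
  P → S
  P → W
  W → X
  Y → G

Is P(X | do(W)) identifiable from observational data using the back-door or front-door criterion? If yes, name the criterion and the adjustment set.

desc(W)\{W}={X}; candidates ⊆ {G,P,S,Y}.
∅: W⊥X given ∅ in G with W→· removed — back-door holds.
P(X|do(W)) = P(X|W) — no adjustment needed.

P(X|do(W)): backdoor, adjust for ∅.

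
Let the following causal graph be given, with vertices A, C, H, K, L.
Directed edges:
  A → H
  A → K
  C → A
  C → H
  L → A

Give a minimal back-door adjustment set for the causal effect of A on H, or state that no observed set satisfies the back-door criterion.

desc(A)\{A}={H,K}; candidates ⊆ {C,L}.
size 0: {}; under {} A still reaches {C,H,L} ∋ H.
{C}: A⊥H given {C} in G with A→· removed — back-door holds.

A→H: minimal back-door set {C}.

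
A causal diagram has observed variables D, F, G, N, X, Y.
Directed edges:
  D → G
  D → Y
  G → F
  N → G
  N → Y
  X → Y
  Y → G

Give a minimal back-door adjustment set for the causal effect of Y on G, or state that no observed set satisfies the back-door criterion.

Y→G: minimal back-door set {D, N}.

desc(Y)\{Y}={F,G}; candidates ⊆ {D,N,X}.
size 0: {}; under {} Y still reaches {D,F,G,N,X} ∋ G.
size 1: {D}, {N}, {X}; under {D} Y still reaches {F,G,N,X} ∋ G.
{D,N}: Y⊥G given {D,N} in G with Y→· removed — back-door holds.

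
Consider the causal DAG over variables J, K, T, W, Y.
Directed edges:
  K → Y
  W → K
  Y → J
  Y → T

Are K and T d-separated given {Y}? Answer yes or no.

Yes — K ⊥ T | {Y}.

Bayes-Ball from K | {Y} reaches {W}.
T ∉ reach(K|{Y}) ⇒ K ⊥ T | {Y}.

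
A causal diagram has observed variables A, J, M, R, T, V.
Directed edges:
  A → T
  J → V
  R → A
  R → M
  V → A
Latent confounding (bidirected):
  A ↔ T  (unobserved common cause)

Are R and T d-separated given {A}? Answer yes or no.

No — R and T are d-connected given {A}.

Bayes-Ball from R | {A} reaches {J,M,T,V}.
T ∈ reach(R|{A}) ⇒ R ⊥̸ T | {A}.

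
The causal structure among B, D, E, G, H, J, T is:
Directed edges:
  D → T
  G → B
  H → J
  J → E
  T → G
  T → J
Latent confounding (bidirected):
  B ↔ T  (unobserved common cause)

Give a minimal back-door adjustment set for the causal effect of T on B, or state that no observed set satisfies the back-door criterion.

desc(T)\{T}={B,E,G,J}; candidates ⊆ {D,H}.
T↔B: latent back-door arc(s) into T.
size 0: {}; under {} T still reaches {B,D} ∋ B.
size 1: {D}, {H}; under {D} T still reaches {B} ∋ B.
size 2: {D,H}; under {D,H} T still reaches {B} ∋ B.
T↔B cannot be blocked by any observed set — no back-door set.

T→B: no observed back-door set.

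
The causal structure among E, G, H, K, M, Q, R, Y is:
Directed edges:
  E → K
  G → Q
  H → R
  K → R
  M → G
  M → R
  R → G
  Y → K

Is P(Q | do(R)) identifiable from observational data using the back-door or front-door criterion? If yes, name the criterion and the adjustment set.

desc(R)\{R}={G,Q}; candidates ⊆ {E,H,K,M,Y}.
size 0: {}; under {} R still reaches {E,G,H,K,M,Q,Y} ∋ Q.
{M}: R⊥Q given {M} in G with R→· removed — back-door holds.
P(Q|do(R)) = Σ_{M} P(Q|R,M)·P(M).

P(Q|do(R)): backdoor, adjust for {M}.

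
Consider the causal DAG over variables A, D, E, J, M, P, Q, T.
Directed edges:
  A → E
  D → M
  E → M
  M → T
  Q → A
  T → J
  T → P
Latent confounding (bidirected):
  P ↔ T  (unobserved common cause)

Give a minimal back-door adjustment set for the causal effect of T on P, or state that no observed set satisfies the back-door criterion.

desc(T)\{T}={J,P}; candidates ⊆ {A,D,E,M,Q}.
T↔P: latent back-door arc(s) into T.
size 0: {}; under {} T still reaches {A,D,E,M,P,Q} ∋ P.
size 1: {A}, {D}, {E} …(+2); under {A} T still reaches {D,E,M,P} ∋ P.
size 2: {A,D}, {A,E}, {A,M} …(+7); under {A,D} T still reaches {E,M,P} ∋ P.
T↔P cannot be blocked by any observed set — no back-door set.

T→P: no observed back-door set.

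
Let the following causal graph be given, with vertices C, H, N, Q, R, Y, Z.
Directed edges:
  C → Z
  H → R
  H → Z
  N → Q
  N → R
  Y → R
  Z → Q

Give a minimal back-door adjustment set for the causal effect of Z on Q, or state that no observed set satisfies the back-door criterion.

Z→Q: minimal back-door set ∅.

desc(Z)\{Z}={Q}; candidates ⊆ {C,H,N,R,Y}.
∅: Z⊥Q given ∅ in G with Z→· removed — back-door holds.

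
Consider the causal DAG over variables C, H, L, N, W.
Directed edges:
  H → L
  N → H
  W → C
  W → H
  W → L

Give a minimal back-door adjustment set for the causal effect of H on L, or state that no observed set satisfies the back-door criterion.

desc(H)\{H}={L}; candidates ⊆ {C,N,W}.
size 0: {}; under {} H still reaches {C,L,N,W} ∋ L.
{W}: H⊥L given {W} in G with H→· removed — back-door holds.

H→L: minimal back-door set {W}.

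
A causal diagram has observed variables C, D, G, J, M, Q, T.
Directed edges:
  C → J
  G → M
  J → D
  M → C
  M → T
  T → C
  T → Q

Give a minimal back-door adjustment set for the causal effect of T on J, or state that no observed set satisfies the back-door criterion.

desc(T)\{T}={C,D,J,Q}; candidates ⊆ {G,M}.
size 0: {}; under {} T still reaches {C,D,G,J,M} ∋ J.
{M}: T⊥J given {M} in G with T→· removed — back-door holds.

T→J: minimal back-door set {M}.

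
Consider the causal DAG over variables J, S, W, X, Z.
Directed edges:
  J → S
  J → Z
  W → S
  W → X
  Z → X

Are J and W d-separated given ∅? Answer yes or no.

Bayes-Ball from J | ∅ reaches {S,X,Z}.
W ∉ reach(J|∅) ⇒ J ⊥ W | ∅.

Yes — J ⊥ W | ∅.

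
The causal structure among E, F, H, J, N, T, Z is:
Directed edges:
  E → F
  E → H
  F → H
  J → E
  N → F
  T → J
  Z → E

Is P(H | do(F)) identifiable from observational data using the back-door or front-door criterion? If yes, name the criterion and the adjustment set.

P(H|do(F)): backdoor, adjust for {E}.

desc(F)\{F}={H}; candidates ⊆ {E,J,N,T,Z}.
size 0: {}; under {} F still reaches {E,H,J,N,T,Z} ∋ H.
{E}: F⊥H given {E} in G with F→· removed — back-door holds.
P(H|do(F)) = Σ_{E} P(H|F,E)·P(E).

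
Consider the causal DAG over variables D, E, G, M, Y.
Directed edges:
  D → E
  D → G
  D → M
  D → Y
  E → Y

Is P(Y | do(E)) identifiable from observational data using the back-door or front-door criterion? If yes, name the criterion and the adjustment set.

P(Y|do(E)): backdoor, adjust for {D}.

desc(E)\{E}={Y}; candidates ⊆ {D,G,M}.
size 0: {}; under {} E still reaches {D,G,M,Y} ∋ Y.
{D}: E⊥Y given {D} in G with E→· removed — back-door holds.
P(Y|do(E)) = Σ_{D} P(Y|E,D)·P(D).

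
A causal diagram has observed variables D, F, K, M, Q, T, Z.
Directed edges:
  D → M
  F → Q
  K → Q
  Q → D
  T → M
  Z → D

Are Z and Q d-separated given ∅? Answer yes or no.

Bayes-Ball from Z | ∅ reaches {D,M}.
Q ∉ reach(Z|∅) ⇒ Z ⊥ Q | ∅.

Yes — Z ⊥ Q | ∅.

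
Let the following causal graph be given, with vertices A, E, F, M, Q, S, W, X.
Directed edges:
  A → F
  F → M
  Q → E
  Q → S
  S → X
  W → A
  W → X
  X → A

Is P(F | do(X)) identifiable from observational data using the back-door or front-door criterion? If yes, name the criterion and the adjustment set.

desc(X)\{X}={A,F,M}; candidates ⊆ {E,Q,S,W}.
size 0: {}; under {} X still reaches {A,E,F,M,Q,S,W} ∋ F.
{W}: X⊥F given {W} in G with X→· removed — back-door holds.
P(F|do(X)) = Σ_{W} P(F|X,W)·P(W).

P(F|do(X)): backdoor, adjust for {W}.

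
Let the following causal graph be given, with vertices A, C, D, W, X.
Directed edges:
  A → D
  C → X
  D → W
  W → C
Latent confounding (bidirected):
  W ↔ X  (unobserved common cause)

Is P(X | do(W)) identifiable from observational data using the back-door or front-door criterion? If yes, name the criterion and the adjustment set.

P(X|do(W)): frontdoor, adjust for {C}.

desc(W)\{W}={C,X}; candidates ⊆ {A,D}.
W↔X: latent back-door arc(s) into W.
size 0: {}; under {} W still reaches {A,D,X} ∋ X.
size 1: {A}, {D}; under {A} W still reaches {D,X} ∋ X.
size 2: {A,D}; under {A,D} W still reaches {X} ∋ X.
W↔X cannot be blocked by any observed set — no back-door set.
{C}: (i) intercepts every directed W→X path; (ii) no back-door W→{C}; (iii) {W} blocks every back-door {C}→X. Front-door holds.
P(X|do(W)) = Σ_{C} P(C|W) Σ_{W'} P(X|C,W')P(W').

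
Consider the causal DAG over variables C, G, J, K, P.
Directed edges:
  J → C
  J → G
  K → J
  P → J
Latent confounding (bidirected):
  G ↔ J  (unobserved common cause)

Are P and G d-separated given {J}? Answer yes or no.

No — P and G are d-connected given {J}.

Bayes-Ball from P | {J} reaches {G,K}.
G ∈ reach(P|{J}) ⇒ P ⊥̸ G | {J}.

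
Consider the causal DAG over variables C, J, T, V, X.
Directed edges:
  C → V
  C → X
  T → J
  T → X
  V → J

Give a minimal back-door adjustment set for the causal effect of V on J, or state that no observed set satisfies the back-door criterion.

V→J: minimal back-door set ∅.

desc(V)\{V}={J}; candidates ⊆ {C,T,X}.
∅: V⊥J given ∅ in G with V→· removed — back-door holds.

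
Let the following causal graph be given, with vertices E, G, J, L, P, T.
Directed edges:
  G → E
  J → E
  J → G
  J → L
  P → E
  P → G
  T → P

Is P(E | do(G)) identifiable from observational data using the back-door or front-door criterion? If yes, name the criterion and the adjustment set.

P(E|do(G)): backdoor, adjust for {J, P}.

desc(G)\{G}={E}; candidates ⊆ {J,L,P,T}.
size 0: {}; under {} G still reaches {E,J,L,P,T} ∋ E.
size 1: {J}, {L}, {P} …(+1); under {J} G still reaches {E,P,T} ∋ E.
{J,P}: G⊥E given {J,P} in G with G→· removed — back-door holds.
P(E|do(G)) = Σ_{J,P} P(E|G,J,P)·P(J,P).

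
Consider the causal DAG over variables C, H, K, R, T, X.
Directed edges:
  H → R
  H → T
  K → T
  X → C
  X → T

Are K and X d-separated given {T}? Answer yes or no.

No — K and X are d-connected given {T}.

Bayes-Ball from K | {T} reaches {C,H,R,X}.
X ∈ reach(K|{T}) ⇒ K ⊥̸ X | {T}.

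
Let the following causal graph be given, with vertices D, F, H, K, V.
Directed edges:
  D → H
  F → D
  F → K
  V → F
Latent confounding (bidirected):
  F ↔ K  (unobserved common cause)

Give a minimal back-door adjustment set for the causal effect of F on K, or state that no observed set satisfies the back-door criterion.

F→K: no observed back-door set.

desc(F)\{F}={D,H,K}; candidates ⊆ {V}.
F↔K: latent back-door arc(s) into F.
size 0: {}; under {} F still reaches {K,V} ∋ K.
size 1: {V}; under {V} F still reaches {K} ∋ K.
F↔K cannot be blocked by any observed set — no back-door set.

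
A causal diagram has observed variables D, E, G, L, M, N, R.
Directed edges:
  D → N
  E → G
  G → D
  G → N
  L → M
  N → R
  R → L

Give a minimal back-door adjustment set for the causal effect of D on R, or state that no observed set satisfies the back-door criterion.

D→R: minimal back-door set {G}.

desc(D)\{D}={L,M,N,R}; candidates ⊆ {E,G}.
size 0: {}; under {} D still reaches {E,G,L,M,N,R} ∋ R.
{G}: D⊥R given {G} in G with D→· removed — back-door holds.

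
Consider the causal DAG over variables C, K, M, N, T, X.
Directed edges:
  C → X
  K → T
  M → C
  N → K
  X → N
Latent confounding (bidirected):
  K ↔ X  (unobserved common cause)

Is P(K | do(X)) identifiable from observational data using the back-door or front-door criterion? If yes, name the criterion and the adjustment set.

desc(X)\{X}={K,N,T}; candidates ⊆ {C,M}.
X↔K: latent back-door arc(s) into X.
size 0: {}; under {} X still reaches {C,K,M,T} ∋ K.
size 1: {C}, {M}; under {C} X still reaches {K,T} ∋ K.
size 2: {C,M}; under {C,M} X still reaches {K,T} ∋ K.
X↔K cannot be blocked by any observed set — no back-door set.
{N}: (i) intercepts every directed X→K path; (ii) no back-door X→{N}; (iii) {X} blocks every back-door {N}→K. Front-door holds.
P(K|do(X)) = Σ_{N} P(N|X) Σ_{X'} P(K|N,X')P(X').

P(K|do(X)): frontdoor, adjust for {N}.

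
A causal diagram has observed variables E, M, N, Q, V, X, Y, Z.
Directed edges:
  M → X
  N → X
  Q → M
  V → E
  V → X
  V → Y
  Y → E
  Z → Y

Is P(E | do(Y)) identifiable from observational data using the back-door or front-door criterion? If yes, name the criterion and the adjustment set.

desc(Y)\{Y}={E}; candidates ⊆ {M,N,Q,V,X,Z}.
size 0: {}; under {} Y still reaches {E,V,X,Z} ∋ E.
{V}: Y⊥E given {V} in G with Y→· removed — back-door holds.
P(E|do(Y)) = Σ_{V} P(E|Y,V)·P(V).

P(E|do(Y)): backdoor, adjust for {V}.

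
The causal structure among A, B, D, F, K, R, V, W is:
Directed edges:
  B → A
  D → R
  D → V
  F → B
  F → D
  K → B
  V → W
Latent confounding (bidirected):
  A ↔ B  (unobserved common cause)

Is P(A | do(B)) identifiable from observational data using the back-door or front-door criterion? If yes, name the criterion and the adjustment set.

desc(B)\{B}={A}; candidates ⊆ {D,F,K,R,V,W}.
B↔A: latent back-door arc(s) into B.
size 0: {}; under {} B still reaches {A,D,F,K,R,V,W} ∋ A.
size 1: {D}, {F}, {K} …(+3); under {D} B still reaches {A,F,K} ∋ A.
size 2: {D,F}, {D,K}, {D,R} …(+12); under {D,F} B still reaches {A,K} ∋ A.
B↔A cannot be blocked by any observed set — no back-door set.
No mediator lies on a directed B→…→A path.
Neither criterion identifies P(A|do(B)) in this graph.

P(A|do(B)): not identifiable (no BD/FD set).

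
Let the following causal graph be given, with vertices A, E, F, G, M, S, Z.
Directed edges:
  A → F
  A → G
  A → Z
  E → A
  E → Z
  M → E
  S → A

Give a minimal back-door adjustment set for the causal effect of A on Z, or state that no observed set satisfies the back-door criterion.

desc(A)\{A}={F,G,Z}; candidates ⊆ {E,M,S}.
size 0: {}; under {} A still reaches {E,M,S,Z} ∋ Z.
{E}: A⊥Z given {E} in G with A→· removed — back-door holds.

A→Z: minimal back-door set {E}.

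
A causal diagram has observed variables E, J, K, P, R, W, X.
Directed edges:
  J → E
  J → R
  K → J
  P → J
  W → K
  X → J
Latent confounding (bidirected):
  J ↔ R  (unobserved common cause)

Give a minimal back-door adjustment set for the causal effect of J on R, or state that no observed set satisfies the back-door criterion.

desc(J)\{J}={E,R}; candidates ⊆ {K,P,W,X}.
J↔R: latent back-door arc(s) into J.
size 0: {}; under {} J still reaches {K,P,R,W,X} ∋ R.
size 1: {K}, {P}, {W} …(+1); under {K} J still reaches {P,R,X} ∋ R.
size 2: {K,P}, {K,W}, {K,X} …(+3); under {K,P} J still reaches {R,X} ∋ R.
J↔R cannot be blocked by any observed set — no back-door set.

J→R: no observed back-door set.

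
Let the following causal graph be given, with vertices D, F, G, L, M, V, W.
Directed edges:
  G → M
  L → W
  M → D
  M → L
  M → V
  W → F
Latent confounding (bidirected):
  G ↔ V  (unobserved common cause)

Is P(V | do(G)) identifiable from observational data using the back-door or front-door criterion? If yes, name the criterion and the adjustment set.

desc(G)\{G}={D,F,L,M,V,W}; candidates ⊆ {—}.
G↔V: latent back-door arc(s) into G.
size 0: {}; under {} G still reaches {V} ∋ V.
G↔V cannot be blocked by any observed set — no back-door set.
{M}: (i) intercepts every directed G→V path; (ii) no back-door G→{M}; (iii) {G} blocks every back-door {M}→V. Front-door holds.
P(V|do(G)) = Σ_{M} P(M|G) Σ_{G'} P(V|M,G')P(G').

P(V|do(G)): frontdoor, adjust for {M}.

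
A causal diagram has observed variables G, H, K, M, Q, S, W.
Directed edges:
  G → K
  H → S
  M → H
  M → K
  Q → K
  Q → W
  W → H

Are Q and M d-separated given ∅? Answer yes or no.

Yes — Q ⊥ M | ∅.

Bayes-Ball from Q | ∅ reaches {H,K,S,W}.
M ∉ reach(Q|∅) ⇒ Q ⊥ M | ∅.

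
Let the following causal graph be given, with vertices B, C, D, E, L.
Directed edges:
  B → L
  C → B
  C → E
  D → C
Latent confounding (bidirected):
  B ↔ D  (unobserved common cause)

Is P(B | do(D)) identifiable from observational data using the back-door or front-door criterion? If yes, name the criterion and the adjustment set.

desc(D)\{D}={B,C,E,L}; candidates ⊆ {—}.
D↔B: latent back-door arc(s) into D.
size 0: {}; under {} D still reaches {B,L} ∋ B.
D↔B cannot be blocked by any observed set — no back-door set.
{C}: (i) intercepts every directed D→B path; (ii) no back-door D→{C}; (iii) {D} blocks every back-door {C}→B. Front-door holds.
P(B|do(D)) = Σ_{C} P(C|D) Σ_{D'} P(B|C,D')P(D').

P(B|do(D)): frontdoor, adjust for {C}.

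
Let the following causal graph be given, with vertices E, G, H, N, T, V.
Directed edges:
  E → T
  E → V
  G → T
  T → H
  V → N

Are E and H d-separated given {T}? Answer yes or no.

Yes — E ⊥ H | {T}.

Bayes-Ball from E | {T} reaches {G,N,V}.
H ∉ reach(E|{T}) ⇒ E ⊥ H | {T}.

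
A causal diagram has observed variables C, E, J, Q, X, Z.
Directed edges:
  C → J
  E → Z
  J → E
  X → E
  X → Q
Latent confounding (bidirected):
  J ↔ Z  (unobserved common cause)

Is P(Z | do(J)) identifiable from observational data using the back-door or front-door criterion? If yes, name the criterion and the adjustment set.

P(Z|do(J)): frontdoor, adjust for {E}.

desc(J)\{J}={E,Z}; candidates ⊆ {C,Q,X}.
J↔Z: latent back-door arc(s) into J.
size 0: {}; under {} J still reaches {C,Z} ∋ Z.
size 1: {C}, {Q}, {X}; under {C} J still reaches {Z} ∋ Z.
size 2: {C,Q}, {C,X}, {Q,X}; under {C,Q} J still reaches {Z} ∋ Z.
J↔Z cannot be blocked by any observed set — no back-door set.
{E}: (i) intercepts every directed J→Z path; (ii) no back-door J→{E}; (iii) {J} blocks every back-door {E}→Z. Front-door holds.
P(Z|do(J)) = Σ_{E} P(E|J) Σ_{J'} P(Z|E,J')P(J').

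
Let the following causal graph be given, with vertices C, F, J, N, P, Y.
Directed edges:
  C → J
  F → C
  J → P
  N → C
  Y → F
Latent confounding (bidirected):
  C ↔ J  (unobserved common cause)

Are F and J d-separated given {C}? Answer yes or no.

No — F and J are d-connected given {C}.

Bayes-Ball from F | {C} reaches {J,N,P,Y}.
J ∈ reach(F|{C}) ⇒ F ⊥̸ J | {C}.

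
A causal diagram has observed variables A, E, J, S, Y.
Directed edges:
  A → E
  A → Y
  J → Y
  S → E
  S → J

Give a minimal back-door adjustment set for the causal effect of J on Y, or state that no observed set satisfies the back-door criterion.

desc(J)\{J}={Y}; candidates ⊆ {A,E,S}.
∅: J⊥Y given ∅ in G with J→· removed — back-door holds.

J→Y: minimal back-door set ∅.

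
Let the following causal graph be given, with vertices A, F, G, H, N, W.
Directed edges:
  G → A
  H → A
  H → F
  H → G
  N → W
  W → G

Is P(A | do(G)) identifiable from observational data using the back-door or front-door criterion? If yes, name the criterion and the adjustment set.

P(A|do(G)): backdoor, adjust for {H}.

desc(G)\{G}={A}; candidates ⊆ {F,H,N,W}.
size 0: {}; under {} G still reaches {A,F,H,N,W} ∋ A.
{H}: G⊥A given {H} in G with G→· removed — back-door holds.
P(A|do(G)) = Σ_{H} P(A|G,H)·P(H).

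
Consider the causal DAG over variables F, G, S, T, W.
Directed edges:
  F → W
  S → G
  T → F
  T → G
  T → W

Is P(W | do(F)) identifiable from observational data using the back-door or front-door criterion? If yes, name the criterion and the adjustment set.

P(W|do(F)): backdoor, adjust for {T}.

desc(F)\{F}={W}; candidates ⊆ {G,S,T}.
size 0: {}; under {} F still reaches {G,T,W} ∋ W.
{T}: F⊥W given {T} in G with F→· removed — back-door holds.
P(W|do(F)) = Σ_{T} P(W|F,T)·P(T).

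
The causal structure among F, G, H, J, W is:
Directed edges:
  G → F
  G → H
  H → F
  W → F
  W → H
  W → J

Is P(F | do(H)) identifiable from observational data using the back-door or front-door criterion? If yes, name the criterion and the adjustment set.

P(F|do(H)): backdoor, adjust for {G, W}.

desc(H)\{H}={F}; candidates ⊆ {G,J,W}.
size 0: {}; under {} H still reaches {F,G,J,W} ∋ F.
size 1: {G}, {J}, {W}; under {G} H still reaches {F,J,W} ∋ F.
{G,W}: H⊥F given {G,W} in G with H→· removed — back-door holds.
P(F|do(H)) = Σ_{G,W} P(F|H,G,W)·P(G,W).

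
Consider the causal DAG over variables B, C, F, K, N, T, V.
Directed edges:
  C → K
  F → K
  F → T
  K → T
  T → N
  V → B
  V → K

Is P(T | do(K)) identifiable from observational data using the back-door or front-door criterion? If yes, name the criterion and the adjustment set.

desc(K)\{K}={N,T}; candidates ⊆ {B,C,F,V}.
size 0: {}; under {} K still reaches {B,C,F,N,T,V} ∋ T.
{F}: K⊥T given {F} in G with K→· removed — back-door holds.
P(T|do(K)) = Σ_{F} P(T|K,F)·P(F).

P(T|do(K)): backdoor, adjust for {F}.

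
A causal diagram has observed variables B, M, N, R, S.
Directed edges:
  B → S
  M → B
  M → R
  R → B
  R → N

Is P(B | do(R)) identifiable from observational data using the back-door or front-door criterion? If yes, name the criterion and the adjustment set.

desc(R)\{R}={B,N,S}; candidates ⊆ {M}.
size 0: {}; under {} R still reaches {B,M,S} ∋ B.
{M}: R⊥B given {M} in G with R→· removed — back-door holds.
P(B|do(R)) = Σ_{M} P(B|R,M)·P(M).

P(B|do(R)): backdoor, adjust for {M}.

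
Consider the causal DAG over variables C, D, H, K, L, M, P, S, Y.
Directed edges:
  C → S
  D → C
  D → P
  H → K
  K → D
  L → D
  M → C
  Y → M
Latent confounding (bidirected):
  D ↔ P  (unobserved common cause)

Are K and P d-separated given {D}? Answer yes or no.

Bayes-Ball from K | {D} reaches {H,L,P}.
P ∈ reach(K|{D}) ⇒ K ⊥̸ P | {D}.

No — K and P are d-connected given {D}.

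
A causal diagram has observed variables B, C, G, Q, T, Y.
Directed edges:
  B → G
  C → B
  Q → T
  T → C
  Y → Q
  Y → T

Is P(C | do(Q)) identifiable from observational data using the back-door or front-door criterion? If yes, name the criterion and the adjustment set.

P(C|do(Q)): backdoor, adjust for {Y}.

desc(Q)\{Q}={B,C,G,T}; candidates ⊆ {Y}.
size 0: {}; under {} Q still reaches {B,C,G,T,Y} ∋ C.
{Y}: Q⊥C given {Y} in G with Q→· removed — back-door holds.
P(C|do(Q)) = Σ_{Y} P(C|Q,Y)·P(Y).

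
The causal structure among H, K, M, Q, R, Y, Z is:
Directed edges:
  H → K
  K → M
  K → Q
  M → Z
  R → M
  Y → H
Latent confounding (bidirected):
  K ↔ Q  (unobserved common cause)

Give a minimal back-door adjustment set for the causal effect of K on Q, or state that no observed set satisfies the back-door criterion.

desc(K)\{K}={M,Q,Z}; candidates ⊆ {H,R,Y}.
K↔Q: latent back-door arc(s) into K.
size 0: {}; under {} K still reaches {H,Q,Y} ∋ Q.
size 1: {H}, {R}, {Y}; under {H} K still reaches {Q} ∋ Q.
size 2: {H,R}, {H,Y}, {R,Y}; under {H,R} K still reaches {Q} ∋ Q.
K↔Q cannot be blocked by any observed set — no back-door set.

K→Q: no observed back-door set.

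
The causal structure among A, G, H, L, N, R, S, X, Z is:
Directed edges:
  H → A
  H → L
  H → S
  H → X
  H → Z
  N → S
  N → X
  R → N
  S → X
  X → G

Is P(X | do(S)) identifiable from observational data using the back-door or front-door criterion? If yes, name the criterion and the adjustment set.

P(X|do(S)): backdoor, adjust for {H, N}.

desc(S)\{S}={G,X}; candidates ⊆ {A,H,L,N,R,Z}.
size 0: {}; under {} S still reaches {A,G,H,L,N,R,X,Z} ∋ X.
size 1: {A}, {H}, {L} …(+3); under {A} S still reaches {G,H,L,N,R,X,Z} ∋ X.
{H,N}: S⊥X given {H,N} in G with S→· removed — back-door holds.
P(X|do(S)) = Σ_{H,N} P(X|S,H,N)·P(H,N).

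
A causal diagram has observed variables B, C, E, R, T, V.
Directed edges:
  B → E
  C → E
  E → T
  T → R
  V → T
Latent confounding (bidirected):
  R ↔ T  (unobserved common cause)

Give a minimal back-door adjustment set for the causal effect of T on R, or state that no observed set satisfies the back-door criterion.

desc(T)\{T}={R}; candidates ⊆ {B,C,E,V}.
T↔R: latent back-door arc(s) into T.
size 0: {}; under {} T still reaches {B,C,E,R,V} ∋ R.
size 1: {B}, {C}, {E} …(+1); under {B} T still reaches {C,E,R,V} ∋ R.
size 2: {B,C}, {B,E}, {B,V} …(+3); under {B,C} T still reaches {E,R,V} ∋ R.
T↔R cannot be blocked by any observed set — no back-door set.

T→R: no observed back-door set.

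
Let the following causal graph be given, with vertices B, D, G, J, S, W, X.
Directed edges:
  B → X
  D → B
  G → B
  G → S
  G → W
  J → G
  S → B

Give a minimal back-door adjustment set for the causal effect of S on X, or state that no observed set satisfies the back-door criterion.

S→X: minimal back-door set {G}.

desc(S)\{S}={B,X}; candidates ⊆ {D,G,J,W}.
size 0: {}; under {} S still reaches {B,G,J,W,X} ∋ X.
{G}: S⊥X given {G} in G with S→· removed — back-door holds.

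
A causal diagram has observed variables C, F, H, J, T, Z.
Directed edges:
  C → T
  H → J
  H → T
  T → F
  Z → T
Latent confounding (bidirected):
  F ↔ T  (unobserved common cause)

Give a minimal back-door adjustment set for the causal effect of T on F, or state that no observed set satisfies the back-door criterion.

T→F: no observed back-door set.

desc(T)\{T}={F}; candidates ⊆ {C,H,J,Z}.
T↔F: latent back-door arc(s) into T.
size 0: {}; under {} T still reaches {C,F,H,J,Z} ∋ F.
size 1: {C}, {H}, {J} …(+1); under {C} T still reaches {F,H,J,Z} ∋ F.
size 2: {C,H}, {C,J}, {C,Z} …(+3); under {C,H} T still reaches {F,Z} ∋ F.
T↔F cannot be blocked by any observed set — no back-door set.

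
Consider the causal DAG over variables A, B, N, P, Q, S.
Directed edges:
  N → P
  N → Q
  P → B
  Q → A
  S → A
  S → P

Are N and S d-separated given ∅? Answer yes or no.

Yes — N ⊥ S | ∅.

Bayes-Ball from N | ∅ reaches {A,B,P,Q}.
S ∉ reach(N|∅) ⇒ N ⊥ S | ∅.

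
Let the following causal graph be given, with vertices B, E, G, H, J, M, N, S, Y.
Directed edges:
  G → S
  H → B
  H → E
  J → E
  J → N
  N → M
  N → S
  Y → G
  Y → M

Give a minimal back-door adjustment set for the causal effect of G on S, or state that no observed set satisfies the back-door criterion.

G→S: minimal back-door set ∅.

desc(G)\{G}={S}; candidates ⊆ {B,E,H,J,M,N,Y}.
∅: G⊥S given ∅ in G with G→· removed — back-door holds.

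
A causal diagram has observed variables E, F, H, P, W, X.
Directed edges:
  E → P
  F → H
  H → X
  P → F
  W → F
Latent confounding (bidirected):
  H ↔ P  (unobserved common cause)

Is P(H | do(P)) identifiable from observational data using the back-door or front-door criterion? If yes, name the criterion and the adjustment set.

P(H|do(P)): frontdoor, adjust for {F}.

desc(P)\{P}={F,H,X}; candidates ⊆ {E,W}.
P↔H: latent back-door arc(s) into P.
size 0: {}; under {} P still reaches {E,H,X} ∋ H.
size 1: {E}, {W}; under {E} P still reaches {H,X} ∋ H.
size 2: {E,W}; under {E,W} P still reaches {H,X} ∋ H.
P↔H cannot be blocked by any observed set — no back-door set.
{F}: (i) intercepts every directed P→H path; (ii) no back-door P→{F}; (iii) {P} blocks every back-door {F}→H. Front-door holds.
P(H|do(P)) = Σ_{F} P(F|P) Σ_{P'} P(H|F,P')P(P').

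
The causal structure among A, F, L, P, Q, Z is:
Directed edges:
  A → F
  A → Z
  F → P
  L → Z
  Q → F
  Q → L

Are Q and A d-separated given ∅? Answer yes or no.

Bayes-Ball from Q | ∅ reaches {F,L,P,Z}.
A ∉ reach(Q|∅) ⇒ Q ⊥ A | ∅.

Yes — Q ⊥ A | ∅.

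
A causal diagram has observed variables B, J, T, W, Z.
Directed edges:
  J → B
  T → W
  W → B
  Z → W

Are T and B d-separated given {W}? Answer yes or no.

Bayes-Ball from T | {W} reaches {Z}.
B ∉ reach(T|{W}) ⇒ T ⊥ B | {W}.

Yes — T ⊥ B | {W}.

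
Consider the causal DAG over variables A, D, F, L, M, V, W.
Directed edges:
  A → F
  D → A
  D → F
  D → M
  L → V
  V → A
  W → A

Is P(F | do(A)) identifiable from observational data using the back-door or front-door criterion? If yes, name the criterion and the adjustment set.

P(F|do(A)): backdoor, adjust for {D}.

desc(A)\{A}={F}; candidates ⊆ {D,L,M,V,W}.
size 0: {}; under {} A still reaches {D,F,L,M,V,W} ∋ F.
{D}: A⊥F given {D} in G with A→· removed — back-door holds.
P(F|do(A)) = Σ_{D} P(F|A,D)·P(D).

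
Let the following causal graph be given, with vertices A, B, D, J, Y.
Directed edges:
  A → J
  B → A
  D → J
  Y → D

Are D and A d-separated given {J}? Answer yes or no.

Bayes-Ball from D | {J} reaches {A,B,Y}.
A ∈ reach(D|{J}) ⇒ D ⊥̸ A | {J}.

No — D and A are d-connected given {J}.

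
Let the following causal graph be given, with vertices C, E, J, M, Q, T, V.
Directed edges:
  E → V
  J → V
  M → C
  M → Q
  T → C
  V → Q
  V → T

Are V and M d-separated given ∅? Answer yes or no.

Yes — V ⊥ M | ∅.

Bayes-Ball from V | ∅ reaches {C,E,J,Q,T}.
M ∉ reach(V|∅) ⇒ V ⊥ M | ∅.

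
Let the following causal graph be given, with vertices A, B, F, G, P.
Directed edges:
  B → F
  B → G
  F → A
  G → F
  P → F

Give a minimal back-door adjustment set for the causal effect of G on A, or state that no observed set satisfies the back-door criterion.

G→A: minimal back-door set {B}.

desc(G)\{G}={A,F}; candidates ⊆ {B,P}.
size 0: {}; under {} G still reaches {A,B,F} ∋ A.
{B}: G⊥A given {B} in G with G→· removed — back-door holds.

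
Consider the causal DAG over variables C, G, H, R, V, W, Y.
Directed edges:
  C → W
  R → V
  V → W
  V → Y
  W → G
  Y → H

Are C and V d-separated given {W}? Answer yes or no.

Bayes-Ball from C | {W} reaches {H,R,V,Y}.
V ∈ reach(C|{W}) ⇒ C ⊥̸ V | {W}.

No — C and V are d-connected given {W}.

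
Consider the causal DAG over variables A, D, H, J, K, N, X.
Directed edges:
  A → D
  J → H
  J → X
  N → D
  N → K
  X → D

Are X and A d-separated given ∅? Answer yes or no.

Yes — X ⊥ A | ∅.

Bayes-Ball from X | ∅ reaches {D,H,J}.
A ∉ reach(X|∅) ⇒ X ⊥ A | ∅.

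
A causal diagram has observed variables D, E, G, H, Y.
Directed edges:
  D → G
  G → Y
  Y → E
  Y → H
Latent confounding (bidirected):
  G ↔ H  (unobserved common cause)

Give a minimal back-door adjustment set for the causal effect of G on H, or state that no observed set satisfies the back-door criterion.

G→H: no observed back-door set.

desc(G)\{G}={E,H,Y}; candidates ⊆ {D}.
G↔H: latent back-door arc(s) into G.
size 0: {}; under {} G still reaches {D,H} ∋ H.
size 1: {D}; under {D} G still reaches {H} ∋ H.
G↔H cannot be blocked by any observed set — no back-door set.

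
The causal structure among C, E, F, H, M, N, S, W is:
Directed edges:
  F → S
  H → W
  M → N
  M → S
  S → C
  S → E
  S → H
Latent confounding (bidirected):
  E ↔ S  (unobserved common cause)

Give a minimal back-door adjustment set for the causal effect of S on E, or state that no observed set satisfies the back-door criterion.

S→E: no observed back-door set.

desc(S)\{S}={C,E,H,W}; candidates ⊆ {F,M,N}.
S↔E: latent back-door arc(s) into S.
size 0: {}; under {} S still reaches {E,F,M,N} ∋ E.
size 1: {F}, {M}, {N}; under {F} S still reaches {E,M,N} ∋ E.
size 2: {F,M}, {F,N}, {M,N}; under {F,M} S still reaches {E} ∋ E.
S↔E cannot be blocked by any observed set — no back-door set.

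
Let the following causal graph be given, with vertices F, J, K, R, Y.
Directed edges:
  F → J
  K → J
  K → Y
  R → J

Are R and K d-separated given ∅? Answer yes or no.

Yes — R ⊥ K | ∅.

Bayes-Ball from R | ∅ reaches {J}.
K ∉ reach(R|∅) ⇒ R ⊥ K | ∅.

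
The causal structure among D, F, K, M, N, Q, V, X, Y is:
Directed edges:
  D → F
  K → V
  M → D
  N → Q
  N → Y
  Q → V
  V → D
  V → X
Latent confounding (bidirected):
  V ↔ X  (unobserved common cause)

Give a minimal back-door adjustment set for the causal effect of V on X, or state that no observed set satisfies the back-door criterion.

desc(V)\{V}={D,F,X}; candidates ⊆ {K,M,N,Q,Y}.
V↔X: latent back-door arc(s) into V.
size 0: {}; under {} V still reaches {K,N,Q,X,Y} ∋ X.
size 1: {K}, {M}, {N} …(+2); under {K} V still reaches {N,Q,X,Y} ∋ X.
size 2: {K,M}, {K,N}, {K,Q} …(+7); under {K,M} V still reaches {N,Q,X,Y} ∋ X.
V↔X cannot be blocked by any observed set — no back-door set.

V→X: no observed back-door set.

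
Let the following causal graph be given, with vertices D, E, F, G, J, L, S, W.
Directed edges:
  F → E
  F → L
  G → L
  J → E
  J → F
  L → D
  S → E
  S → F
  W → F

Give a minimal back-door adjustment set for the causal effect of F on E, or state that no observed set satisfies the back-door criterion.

F→E: minimal back-door set {J, S}.

desc(F)\{F}={D,E,L}; candidates ⊆ {G,J,S,W}.
size 0: {}; under {} F still reaches {E,J,S,W} ∋ E.
size 1: {G}, {J}, {S} …(+1); under {G} F still reaches {E,J,S,W} ∋ E.
{J,S}: F⊥E given {J,S} in G with F→· removed — back-door holds.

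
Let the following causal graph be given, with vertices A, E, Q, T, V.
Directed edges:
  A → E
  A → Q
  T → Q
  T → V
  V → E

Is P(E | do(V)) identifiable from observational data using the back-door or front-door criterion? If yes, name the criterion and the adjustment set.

P(E|do(V)): backdoor, adjust for ∅.

desc(V)\{V}={E}; candidates ⊆ {A,Q,T}.
∅: V⊥E given ∅ in G with V→· removed — back-door holds.
P(E|do(V)) = P(E|V) — no adjustment needed.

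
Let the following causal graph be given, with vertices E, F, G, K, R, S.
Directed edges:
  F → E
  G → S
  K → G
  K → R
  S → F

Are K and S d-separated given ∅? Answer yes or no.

Bayes-Ball from K | ∅ reaches {E,F,G,R,S}.
S ∈ reach(K|∅) ⇒ K ⊥̸ S | ∅.

No — K and S are d-connected given ∅.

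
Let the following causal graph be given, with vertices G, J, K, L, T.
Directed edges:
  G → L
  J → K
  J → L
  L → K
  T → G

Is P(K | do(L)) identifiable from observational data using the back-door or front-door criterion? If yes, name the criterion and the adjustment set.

P(K|do(L)): backdoor, adjust for {J}.

desc(L)\{L}={K}; candidates ⊆ {G,J,T}.
size 0: {}; under {} L still reaches {G,J,K,T} ∋ K.
{J}: L⊥K given {J} in G with L→· removed — back-door holds.
P(K|do(L)) = Σ_{J} P(K|L,J)·P(J).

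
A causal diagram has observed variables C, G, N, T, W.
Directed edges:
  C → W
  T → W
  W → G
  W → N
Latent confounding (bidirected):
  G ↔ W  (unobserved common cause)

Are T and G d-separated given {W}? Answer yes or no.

Bayes-Ball from T | {W} reaches {C,G}.
G ∈ reach(T|{W}) ⇒ T ⊥̸ G | {W}.

No — T and G are d-connected given {W}.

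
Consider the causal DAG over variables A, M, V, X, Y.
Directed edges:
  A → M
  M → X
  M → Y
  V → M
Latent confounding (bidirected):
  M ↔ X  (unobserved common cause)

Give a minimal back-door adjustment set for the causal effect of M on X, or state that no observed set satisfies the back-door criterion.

M→X: no observed back-door set.

desc(M)\{M}={X,Y}; candidates ⊆ {A,V}.
M↔X: latent back-door arc(s) into M.
size 0: {}; under {} M still reaches {A,V,X} ∋ X.
size 1: {A}, {V}; under {A} M still reaches {V,X} ∋ X.
size 2: {A,V}; under {A,V} M still reaches {X} ∋ X.
M↔X cannot be blocked by any observed set — no back-door set.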